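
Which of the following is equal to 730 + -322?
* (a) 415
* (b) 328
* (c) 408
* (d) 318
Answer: c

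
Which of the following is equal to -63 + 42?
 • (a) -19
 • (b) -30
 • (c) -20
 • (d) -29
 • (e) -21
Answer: e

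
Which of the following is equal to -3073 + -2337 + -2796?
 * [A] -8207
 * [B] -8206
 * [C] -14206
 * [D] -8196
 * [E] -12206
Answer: B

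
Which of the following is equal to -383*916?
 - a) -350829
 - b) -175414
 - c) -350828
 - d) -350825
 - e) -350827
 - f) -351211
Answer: c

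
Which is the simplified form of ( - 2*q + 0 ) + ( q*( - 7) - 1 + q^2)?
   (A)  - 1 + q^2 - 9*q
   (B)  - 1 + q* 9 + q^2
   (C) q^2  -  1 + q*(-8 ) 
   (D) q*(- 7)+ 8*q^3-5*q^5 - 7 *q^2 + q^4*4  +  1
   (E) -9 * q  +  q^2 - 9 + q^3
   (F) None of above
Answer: A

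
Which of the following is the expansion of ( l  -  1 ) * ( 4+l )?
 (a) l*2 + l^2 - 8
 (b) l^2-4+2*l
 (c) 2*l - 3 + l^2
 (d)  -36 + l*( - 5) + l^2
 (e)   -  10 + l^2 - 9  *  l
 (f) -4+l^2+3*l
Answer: f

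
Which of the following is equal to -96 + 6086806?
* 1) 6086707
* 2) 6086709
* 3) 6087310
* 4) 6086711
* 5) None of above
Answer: 5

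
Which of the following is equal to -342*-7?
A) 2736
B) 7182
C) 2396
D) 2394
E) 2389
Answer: D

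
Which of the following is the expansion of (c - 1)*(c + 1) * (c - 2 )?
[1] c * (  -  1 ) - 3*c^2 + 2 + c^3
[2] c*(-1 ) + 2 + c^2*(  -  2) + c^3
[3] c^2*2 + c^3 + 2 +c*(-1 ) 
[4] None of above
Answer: 2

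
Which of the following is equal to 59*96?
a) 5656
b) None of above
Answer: b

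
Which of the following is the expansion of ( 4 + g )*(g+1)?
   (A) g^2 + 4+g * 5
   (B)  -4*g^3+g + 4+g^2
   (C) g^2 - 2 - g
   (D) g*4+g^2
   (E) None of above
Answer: A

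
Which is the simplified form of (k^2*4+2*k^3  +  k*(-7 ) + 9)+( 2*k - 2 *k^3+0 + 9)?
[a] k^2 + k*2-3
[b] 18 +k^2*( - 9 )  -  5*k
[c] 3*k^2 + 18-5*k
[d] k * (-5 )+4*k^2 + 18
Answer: d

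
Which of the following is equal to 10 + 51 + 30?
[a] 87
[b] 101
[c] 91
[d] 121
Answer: c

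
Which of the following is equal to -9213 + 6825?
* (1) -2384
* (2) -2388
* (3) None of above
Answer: 2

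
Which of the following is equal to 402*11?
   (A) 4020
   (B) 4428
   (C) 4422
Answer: C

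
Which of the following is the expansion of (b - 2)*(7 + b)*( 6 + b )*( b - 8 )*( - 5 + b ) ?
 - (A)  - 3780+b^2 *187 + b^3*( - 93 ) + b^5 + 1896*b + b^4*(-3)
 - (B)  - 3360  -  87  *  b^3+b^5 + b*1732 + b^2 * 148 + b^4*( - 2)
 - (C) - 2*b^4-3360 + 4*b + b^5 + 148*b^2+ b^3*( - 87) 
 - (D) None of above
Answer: B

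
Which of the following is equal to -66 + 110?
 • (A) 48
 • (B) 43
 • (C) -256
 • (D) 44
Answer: D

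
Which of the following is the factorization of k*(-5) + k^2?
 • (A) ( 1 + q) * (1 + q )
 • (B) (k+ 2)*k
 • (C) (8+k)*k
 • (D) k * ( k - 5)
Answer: D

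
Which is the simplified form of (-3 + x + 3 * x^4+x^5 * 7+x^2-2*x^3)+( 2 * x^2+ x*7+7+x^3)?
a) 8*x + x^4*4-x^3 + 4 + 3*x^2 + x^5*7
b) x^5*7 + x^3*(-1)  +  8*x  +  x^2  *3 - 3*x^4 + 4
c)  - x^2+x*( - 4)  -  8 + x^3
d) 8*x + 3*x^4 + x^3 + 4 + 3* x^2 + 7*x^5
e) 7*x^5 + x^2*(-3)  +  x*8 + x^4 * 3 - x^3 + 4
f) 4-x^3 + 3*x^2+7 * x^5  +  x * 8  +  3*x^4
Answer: f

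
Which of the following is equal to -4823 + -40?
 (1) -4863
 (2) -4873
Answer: 1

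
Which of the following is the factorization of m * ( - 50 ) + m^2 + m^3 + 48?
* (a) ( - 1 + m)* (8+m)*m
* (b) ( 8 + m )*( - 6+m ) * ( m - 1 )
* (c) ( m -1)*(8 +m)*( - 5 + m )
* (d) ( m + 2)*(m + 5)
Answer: b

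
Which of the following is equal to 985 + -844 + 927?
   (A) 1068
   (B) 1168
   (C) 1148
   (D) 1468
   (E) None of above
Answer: A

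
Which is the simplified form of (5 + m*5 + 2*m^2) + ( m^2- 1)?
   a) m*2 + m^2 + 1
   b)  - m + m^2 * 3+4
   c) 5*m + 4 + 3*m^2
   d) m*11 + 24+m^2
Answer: c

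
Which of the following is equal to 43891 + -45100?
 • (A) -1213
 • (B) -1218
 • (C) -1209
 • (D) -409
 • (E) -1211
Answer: C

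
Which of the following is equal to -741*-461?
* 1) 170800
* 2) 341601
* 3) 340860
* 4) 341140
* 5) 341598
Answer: 2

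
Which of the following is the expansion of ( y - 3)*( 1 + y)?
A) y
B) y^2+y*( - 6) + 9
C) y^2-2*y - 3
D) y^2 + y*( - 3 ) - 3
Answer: C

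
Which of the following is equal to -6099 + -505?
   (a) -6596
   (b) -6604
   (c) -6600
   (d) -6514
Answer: b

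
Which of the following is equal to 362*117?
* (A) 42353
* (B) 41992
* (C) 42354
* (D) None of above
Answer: C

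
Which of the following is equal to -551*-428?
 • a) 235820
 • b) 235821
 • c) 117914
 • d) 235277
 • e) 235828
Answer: e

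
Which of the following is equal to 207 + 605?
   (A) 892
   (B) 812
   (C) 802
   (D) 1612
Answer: B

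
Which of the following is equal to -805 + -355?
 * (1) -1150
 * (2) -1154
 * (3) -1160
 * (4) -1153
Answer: 3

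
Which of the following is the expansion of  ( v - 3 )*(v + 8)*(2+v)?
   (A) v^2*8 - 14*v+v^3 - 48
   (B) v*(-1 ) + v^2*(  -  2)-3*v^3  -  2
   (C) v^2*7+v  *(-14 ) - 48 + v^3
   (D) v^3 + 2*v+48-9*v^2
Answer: C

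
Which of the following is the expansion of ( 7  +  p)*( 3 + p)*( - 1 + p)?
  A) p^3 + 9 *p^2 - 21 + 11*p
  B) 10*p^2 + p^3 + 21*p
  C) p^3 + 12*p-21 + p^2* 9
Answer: A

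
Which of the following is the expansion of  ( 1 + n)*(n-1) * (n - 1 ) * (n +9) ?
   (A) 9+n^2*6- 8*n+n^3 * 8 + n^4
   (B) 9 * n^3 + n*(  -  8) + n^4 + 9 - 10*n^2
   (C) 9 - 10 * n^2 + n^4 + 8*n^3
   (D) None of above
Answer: D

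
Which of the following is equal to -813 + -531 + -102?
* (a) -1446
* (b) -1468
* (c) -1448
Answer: a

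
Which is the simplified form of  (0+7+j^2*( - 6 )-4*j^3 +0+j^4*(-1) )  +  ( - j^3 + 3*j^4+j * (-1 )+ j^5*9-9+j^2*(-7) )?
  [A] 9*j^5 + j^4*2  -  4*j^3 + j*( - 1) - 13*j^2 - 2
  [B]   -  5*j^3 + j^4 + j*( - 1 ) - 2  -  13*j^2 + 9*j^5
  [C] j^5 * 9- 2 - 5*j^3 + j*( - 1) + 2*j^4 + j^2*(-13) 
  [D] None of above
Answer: C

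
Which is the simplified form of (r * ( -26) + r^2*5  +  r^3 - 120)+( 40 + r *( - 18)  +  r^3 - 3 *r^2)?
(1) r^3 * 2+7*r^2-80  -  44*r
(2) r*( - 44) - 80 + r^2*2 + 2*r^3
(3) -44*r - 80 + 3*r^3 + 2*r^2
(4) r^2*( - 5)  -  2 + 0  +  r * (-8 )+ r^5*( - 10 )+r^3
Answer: 2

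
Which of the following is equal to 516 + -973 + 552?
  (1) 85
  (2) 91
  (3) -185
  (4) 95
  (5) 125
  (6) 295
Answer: 4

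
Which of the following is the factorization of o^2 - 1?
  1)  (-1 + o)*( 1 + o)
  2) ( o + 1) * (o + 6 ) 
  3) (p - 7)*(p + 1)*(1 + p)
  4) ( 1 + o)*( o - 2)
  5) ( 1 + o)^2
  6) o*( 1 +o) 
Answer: 1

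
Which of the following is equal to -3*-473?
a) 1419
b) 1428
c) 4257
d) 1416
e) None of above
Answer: a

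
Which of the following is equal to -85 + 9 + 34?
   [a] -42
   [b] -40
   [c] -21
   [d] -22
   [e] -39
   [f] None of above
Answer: a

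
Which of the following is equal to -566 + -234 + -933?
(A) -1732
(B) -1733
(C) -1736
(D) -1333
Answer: B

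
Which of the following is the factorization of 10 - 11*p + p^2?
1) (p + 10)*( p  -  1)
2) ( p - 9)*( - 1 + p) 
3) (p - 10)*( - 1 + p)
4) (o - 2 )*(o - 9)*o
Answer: 3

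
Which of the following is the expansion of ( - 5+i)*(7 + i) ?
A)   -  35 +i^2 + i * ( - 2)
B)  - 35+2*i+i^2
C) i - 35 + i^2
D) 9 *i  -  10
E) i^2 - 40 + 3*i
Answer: B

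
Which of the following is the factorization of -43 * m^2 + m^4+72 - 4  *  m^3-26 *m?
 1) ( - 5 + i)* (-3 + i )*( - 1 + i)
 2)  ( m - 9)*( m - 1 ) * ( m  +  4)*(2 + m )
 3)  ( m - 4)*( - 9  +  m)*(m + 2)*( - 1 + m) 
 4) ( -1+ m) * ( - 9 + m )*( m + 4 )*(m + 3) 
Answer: 2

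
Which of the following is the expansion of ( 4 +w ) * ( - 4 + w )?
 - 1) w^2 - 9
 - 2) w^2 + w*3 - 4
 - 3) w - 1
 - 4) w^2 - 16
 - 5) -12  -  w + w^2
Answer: 4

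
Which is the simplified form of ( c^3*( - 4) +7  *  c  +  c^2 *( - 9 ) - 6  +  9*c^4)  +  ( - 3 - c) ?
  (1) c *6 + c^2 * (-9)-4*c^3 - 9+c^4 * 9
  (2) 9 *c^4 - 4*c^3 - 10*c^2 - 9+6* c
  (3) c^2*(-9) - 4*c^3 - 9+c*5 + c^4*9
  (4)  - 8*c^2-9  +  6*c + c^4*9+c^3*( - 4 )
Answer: 1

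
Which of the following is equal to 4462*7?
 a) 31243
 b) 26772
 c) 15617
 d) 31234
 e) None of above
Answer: d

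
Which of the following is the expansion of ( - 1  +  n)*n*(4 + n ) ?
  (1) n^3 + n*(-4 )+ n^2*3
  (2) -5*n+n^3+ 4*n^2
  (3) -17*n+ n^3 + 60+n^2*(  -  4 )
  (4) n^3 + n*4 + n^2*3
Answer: 1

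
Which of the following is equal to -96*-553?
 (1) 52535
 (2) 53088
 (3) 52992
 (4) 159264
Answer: 2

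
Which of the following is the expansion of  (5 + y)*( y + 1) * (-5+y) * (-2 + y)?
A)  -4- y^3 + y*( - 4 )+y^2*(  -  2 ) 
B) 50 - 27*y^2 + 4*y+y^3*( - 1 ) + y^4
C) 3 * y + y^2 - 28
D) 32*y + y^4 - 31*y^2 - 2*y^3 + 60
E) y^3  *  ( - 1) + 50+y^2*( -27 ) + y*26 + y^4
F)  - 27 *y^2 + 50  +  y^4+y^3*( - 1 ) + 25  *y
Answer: F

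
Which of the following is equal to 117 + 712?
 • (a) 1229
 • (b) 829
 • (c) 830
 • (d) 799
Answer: b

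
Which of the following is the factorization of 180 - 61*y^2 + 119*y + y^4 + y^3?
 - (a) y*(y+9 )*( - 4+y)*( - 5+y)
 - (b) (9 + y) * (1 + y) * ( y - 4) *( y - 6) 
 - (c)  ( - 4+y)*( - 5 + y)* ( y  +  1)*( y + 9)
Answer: c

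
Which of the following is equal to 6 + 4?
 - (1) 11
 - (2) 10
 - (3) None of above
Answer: 2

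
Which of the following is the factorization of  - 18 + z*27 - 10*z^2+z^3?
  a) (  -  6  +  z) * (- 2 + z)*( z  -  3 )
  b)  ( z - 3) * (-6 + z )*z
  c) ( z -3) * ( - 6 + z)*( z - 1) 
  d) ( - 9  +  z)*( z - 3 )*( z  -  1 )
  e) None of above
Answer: c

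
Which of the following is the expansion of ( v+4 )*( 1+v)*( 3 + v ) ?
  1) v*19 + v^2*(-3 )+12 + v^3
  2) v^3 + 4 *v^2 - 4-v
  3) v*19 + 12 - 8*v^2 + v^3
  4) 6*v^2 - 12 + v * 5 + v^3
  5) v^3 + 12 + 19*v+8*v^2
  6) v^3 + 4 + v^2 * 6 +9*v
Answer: 5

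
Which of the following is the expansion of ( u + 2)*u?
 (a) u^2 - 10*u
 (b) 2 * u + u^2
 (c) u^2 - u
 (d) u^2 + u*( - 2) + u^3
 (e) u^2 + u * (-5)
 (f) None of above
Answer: b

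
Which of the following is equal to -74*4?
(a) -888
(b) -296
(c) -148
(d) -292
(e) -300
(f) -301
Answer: b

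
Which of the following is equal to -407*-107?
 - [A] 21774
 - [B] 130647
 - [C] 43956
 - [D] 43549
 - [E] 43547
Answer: D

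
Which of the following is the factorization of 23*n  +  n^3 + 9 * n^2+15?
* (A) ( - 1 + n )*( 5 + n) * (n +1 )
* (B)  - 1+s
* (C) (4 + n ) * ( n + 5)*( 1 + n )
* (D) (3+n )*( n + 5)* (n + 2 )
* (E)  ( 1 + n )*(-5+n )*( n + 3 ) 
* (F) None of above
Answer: F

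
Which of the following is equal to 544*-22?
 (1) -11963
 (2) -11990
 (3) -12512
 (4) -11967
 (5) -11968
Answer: 5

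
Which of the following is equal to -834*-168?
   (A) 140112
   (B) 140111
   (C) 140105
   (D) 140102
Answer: A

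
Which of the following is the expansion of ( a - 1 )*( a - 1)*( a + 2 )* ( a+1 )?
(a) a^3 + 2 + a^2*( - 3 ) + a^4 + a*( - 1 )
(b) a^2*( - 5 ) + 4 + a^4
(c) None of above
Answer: a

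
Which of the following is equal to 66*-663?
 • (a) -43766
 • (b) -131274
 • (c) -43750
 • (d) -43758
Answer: d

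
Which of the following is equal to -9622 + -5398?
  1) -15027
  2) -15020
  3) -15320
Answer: 2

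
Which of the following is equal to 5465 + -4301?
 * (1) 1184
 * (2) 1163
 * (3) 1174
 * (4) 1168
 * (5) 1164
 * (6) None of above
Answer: 5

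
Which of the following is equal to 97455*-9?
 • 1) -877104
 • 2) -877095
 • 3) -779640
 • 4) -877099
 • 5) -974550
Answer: 2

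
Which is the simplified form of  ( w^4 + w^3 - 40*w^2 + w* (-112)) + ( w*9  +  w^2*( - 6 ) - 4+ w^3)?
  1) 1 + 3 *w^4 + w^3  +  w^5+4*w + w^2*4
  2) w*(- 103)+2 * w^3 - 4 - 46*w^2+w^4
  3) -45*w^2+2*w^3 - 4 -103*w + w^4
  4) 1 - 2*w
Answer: 2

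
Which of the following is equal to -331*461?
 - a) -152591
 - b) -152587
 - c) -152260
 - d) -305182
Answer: a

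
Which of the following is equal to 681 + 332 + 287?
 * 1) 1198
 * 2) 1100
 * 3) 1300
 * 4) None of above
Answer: 3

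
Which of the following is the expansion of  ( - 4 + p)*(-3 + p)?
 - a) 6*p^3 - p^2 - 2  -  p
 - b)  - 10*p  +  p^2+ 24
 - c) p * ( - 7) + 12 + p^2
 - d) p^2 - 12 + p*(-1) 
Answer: c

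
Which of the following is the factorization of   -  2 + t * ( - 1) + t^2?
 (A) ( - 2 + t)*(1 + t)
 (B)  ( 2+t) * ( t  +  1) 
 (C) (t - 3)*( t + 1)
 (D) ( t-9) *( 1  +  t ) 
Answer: A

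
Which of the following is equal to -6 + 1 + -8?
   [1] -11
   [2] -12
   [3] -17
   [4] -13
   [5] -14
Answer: 4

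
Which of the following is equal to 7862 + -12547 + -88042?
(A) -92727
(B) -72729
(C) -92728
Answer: A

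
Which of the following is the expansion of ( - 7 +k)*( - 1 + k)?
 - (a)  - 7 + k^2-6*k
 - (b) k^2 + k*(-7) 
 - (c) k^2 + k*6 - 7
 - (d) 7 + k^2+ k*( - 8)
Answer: d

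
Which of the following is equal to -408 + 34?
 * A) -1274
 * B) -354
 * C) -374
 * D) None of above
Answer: C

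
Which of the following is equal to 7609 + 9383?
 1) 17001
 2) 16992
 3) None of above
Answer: 2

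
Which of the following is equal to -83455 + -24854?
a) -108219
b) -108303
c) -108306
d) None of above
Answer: d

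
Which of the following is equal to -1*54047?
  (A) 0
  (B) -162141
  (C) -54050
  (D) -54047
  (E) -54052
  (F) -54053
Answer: D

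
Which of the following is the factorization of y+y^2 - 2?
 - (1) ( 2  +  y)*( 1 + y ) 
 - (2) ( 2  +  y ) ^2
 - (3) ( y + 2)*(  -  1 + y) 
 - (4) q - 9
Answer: 3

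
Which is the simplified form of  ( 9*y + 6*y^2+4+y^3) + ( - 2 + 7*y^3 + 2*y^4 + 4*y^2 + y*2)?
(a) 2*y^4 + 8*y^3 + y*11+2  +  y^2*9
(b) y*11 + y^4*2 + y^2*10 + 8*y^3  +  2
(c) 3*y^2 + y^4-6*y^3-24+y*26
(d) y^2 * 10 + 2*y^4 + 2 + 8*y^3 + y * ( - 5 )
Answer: b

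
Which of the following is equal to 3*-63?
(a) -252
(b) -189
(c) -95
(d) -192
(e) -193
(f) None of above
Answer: b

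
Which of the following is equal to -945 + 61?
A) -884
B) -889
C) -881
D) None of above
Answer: A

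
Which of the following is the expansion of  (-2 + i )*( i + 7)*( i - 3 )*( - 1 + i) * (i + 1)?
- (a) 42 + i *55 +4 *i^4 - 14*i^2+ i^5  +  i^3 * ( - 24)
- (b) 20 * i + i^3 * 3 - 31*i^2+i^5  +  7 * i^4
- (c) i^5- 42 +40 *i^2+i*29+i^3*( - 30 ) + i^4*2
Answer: c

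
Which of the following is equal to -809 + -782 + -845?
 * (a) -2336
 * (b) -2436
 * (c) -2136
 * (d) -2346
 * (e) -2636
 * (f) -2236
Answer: b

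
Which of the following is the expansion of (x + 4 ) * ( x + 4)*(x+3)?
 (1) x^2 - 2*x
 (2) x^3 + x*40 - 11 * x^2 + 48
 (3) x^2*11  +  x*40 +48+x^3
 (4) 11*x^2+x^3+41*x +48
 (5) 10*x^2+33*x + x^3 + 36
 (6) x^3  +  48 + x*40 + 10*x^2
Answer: 3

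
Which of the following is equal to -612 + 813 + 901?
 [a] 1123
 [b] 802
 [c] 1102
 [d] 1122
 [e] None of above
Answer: c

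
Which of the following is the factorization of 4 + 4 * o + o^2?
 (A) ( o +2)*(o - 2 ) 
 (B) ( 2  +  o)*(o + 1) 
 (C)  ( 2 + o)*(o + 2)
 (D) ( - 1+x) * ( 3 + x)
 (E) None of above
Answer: C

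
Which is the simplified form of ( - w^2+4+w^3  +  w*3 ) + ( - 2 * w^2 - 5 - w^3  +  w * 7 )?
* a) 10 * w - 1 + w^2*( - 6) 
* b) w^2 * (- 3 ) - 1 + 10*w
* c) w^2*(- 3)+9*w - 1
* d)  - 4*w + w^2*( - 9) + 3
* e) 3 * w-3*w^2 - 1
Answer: b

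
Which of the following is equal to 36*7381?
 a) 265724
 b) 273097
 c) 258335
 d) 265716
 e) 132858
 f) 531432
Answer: d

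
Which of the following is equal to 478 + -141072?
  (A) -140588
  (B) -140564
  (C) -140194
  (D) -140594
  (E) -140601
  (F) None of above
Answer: D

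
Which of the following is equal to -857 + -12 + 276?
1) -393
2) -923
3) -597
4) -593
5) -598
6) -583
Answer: 4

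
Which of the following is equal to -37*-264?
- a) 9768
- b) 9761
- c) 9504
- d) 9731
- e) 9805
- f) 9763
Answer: a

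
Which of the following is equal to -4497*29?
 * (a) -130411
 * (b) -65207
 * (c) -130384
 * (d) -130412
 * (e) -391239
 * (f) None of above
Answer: f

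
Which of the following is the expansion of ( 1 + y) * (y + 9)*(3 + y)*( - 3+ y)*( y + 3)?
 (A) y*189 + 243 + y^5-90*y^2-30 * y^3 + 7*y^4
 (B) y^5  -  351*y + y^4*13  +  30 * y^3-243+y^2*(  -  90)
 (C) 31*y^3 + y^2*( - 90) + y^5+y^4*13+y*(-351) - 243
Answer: B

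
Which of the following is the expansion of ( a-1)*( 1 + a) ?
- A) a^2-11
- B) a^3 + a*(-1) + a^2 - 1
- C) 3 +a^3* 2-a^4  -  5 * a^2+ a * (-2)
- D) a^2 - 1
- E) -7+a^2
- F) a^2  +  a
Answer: D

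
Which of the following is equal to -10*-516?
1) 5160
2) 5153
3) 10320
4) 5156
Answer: 1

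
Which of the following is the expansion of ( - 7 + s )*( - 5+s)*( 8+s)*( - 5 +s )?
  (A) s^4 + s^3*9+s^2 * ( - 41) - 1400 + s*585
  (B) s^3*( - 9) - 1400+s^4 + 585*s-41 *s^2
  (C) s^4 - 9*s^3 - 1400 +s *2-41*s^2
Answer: B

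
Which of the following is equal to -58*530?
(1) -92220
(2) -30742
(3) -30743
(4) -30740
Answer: 4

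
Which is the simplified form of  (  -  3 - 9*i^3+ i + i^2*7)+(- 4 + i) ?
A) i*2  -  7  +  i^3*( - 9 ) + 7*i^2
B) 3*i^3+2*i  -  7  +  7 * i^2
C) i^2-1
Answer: A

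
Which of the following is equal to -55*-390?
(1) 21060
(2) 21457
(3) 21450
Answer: 3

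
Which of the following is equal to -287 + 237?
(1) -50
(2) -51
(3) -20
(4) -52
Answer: 1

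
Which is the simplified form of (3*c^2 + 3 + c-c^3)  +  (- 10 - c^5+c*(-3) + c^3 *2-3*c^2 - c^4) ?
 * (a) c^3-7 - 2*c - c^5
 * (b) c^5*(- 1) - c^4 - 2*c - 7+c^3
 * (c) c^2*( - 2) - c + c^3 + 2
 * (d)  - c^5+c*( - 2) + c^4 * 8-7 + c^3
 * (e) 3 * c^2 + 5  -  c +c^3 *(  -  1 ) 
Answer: b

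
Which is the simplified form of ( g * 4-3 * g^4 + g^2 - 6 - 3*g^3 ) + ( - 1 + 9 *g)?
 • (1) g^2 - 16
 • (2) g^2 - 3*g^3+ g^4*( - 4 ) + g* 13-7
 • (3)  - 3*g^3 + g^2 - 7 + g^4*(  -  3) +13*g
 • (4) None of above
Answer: 3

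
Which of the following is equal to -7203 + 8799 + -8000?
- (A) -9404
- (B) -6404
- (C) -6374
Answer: B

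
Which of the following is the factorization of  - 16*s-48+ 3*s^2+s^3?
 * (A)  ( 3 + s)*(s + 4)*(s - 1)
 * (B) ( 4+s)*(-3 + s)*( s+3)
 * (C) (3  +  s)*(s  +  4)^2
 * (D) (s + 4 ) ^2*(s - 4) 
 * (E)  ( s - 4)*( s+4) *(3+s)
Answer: E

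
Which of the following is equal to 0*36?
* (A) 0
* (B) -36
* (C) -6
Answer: A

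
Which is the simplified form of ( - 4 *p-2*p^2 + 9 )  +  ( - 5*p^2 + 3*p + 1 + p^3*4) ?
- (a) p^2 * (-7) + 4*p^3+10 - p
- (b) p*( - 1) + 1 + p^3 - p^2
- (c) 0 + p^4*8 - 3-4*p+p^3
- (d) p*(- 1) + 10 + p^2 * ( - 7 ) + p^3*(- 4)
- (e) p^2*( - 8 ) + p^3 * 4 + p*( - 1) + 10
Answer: a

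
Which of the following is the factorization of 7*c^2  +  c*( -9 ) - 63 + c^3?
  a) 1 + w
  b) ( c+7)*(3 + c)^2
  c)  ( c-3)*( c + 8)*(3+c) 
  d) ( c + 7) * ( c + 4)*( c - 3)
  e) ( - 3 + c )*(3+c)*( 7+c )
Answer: e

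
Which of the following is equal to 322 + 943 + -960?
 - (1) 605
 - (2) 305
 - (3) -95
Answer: 2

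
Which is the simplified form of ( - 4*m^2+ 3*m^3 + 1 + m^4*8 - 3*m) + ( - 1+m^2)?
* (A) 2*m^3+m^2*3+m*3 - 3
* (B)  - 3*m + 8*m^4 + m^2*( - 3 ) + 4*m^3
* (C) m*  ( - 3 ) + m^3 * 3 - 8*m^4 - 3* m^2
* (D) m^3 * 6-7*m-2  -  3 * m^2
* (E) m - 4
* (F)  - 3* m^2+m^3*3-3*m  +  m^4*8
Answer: F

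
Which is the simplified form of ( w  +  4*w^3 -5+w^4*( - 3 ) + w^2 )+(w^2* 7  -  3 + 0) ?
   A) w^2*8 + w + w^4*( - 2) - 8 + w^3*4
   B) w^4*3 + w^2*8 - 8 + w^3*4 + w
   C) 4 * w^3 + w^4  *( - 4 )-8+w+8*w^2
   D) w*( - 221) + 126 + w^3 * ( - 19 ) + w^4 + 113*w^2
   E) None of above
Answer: E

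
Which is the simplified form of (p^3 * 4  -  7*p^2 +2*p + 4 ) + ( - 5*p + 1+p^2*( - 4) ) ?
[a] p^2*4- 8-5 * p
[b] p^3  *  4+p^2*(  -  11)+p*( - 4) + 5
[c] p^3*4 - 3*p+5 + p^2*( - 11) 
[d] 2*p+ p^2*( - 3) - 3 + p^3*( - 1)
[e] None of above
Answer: c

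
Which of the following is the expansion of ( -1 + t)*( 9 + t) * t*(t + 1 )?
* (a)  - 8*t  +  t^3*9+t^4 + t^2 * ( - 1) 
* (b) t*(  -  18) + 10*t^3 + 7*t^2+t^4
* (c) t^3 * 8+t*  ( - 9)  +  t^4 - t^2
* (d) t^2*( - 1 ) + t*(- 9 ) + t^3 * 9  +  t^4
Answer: d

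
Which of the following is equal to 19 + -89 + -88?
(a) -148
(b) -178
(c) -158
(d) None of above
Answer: c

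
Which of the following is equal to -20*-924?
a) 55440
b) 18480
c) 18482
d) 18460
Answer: b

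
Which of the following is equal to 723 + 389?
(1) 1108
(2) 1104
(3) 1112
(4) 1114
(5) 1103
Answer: 3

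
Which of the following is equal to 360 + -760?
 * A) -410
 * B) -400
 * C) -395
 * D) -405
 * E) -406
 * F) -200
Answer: B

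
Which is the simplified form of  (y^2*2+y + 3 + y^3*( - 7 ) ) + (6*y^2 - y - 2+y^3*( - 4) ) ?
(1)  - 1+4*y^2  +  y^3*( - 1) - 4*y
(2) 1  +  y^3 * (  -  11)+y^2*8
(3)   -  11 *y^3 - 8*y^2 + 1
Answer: 2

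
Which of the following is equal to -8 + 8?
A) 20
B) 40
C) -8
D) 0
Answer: D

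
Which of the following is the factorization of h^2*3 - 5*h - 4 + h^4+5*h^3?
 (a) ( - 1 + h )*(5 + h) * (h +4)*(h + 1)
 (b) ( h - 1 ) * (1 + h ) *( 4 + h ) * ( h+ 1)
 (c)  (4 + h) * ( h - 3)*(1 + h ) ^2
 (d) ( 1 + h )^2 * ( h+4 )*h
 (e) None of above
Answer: b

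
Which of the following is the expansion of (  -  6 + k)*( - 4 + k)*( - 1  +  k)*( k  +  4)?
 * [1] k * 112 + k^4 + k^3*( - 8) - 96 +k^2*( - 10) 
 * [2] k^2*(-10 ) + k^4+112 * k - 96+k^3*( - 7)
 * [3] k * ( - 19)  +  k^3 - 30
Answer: 2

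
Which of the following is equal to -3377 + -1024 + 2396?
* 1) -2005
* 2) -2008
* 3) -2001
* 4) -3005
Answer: 1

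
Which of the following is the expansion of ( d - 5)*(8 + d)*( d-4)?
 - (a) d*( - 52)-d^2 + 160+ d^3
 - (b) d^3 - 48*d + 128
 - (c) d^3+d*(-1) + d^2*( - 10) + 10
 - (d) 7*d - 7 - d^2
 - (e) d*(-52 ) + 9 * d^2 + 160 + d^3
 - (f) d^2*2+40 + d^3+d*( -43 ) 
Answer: a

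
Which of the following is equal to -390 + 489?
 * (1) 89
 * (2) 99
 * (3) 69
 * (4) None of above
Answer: 2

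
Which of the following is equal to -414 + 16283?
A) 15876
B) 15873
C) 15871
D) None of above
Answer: D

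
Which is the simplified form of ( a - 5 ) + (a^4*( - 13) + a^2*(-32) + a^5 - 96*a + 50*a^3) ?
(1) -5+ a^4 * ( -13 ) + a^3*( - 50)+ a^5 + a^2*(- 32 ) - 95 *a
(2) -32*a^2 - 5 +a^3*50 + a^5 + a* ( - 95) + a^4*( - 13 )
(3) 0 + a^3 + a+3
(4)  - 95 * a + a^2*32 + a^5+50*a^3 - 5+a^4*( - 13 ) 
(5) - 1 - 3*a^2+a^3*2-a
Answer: 2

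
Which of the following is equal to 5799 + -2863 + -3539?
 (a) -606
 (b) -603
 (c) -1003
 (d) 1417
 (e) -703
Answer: b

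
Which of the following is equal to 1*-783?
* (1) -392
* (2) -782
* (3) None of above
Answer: 3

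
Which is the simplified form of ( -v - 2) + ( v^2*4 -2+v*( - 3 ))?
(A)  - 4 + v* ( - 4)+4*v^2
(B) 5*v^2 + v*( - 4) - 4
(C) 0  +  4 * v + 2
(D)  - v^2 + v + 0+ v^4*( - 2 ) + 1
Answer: A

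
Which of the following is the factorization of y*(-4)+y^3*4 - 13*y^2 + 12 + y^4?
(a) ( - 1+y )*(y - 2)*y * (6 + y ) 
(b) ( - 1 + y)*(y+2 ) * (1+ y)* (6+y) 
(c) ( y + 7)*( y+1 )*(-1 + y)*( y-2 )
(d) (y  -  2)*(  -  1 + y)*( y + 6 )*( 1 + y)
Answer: d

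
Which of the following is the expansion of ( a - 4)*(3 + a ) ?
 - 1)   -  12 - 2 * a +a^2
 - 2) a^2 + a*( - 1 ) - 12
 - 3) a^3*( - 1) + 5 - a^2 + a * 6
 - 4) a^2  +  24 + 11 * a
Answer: 2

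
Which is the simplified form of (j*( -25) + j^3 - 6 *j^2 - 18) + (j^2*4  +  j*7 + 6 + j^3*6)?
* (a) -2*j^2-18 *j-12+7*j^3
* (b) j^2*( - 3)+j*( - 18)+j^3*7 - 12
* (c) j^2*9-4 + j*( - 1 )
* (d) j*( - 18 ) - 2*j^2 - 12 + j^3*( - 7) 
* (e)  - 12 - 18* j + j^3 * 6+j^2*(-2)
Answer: a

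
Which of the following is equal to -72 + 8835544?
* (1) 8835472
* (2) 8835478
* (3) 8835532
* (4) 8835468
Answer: 1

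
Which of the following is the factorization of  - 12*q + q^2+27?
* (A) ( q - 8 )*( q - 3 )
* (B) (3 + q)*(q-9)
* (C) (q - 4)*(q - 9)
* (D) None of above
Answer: D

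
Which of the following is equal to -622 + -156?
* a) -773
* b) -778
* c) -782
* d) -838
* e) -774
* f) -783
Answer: b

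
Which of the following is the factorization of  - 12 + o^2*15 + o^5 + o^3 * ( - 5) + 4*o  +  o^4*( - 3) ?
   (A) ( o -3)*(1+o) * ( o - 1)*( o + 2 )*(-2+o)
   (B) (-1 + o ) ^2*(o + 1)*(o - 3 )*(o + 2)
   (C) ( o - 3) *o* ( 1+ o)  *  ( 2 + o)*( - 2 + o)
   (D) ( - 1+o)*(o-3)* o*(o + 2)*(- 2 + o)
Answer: A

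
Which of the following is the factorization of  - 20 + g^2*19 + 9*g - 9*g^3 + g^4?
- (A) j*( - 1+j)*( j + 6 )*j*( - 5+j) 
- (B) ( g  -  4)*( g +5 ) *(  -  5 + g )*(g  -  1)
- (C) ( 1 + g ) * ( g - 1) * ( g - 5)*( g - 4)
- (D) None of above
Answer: C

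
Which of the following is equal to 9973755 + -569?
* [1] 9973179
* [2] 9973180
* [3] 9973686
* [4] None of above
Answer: 4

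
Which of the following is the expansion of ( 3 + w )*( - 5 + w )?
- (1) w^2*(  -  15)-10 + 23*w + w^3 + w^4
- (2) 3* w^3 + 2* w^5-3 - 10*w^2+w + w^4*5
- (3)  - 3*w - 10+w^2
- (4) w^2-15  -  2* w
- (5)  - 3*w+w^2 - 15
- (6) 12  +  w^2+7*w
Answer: 4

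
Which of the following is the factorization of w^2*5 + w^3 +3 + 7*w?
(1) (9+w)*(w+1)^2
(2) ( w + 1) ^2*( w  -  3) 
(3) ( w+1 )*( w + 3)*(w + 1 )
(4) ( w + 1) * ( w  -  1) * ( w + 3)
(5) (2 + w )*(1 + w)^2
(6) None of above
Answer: 3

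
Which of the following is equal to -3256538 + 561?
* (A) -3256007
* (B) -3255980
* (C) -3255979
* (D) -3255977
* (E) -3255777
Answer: D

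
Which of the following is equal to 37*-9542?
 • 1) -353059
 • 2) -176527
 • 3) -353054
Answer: 3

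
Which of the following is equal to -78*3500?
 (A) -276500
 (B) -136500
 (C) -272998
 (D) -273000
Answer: D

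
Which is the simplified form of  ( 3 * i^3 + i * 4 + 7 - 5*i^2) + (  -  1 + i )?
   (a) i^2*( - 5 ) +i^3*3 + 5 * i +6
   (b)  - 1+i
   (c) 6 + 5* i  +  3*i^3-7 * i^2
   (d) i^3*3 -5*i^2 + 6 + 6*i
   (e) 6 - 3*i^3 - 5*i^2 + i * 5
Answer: a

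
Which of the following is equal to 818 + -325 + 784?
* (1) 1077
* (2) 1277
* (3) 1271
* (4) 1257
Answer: 2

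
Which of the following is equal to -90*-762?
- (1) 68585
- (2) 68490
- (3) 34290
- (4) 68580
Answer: 4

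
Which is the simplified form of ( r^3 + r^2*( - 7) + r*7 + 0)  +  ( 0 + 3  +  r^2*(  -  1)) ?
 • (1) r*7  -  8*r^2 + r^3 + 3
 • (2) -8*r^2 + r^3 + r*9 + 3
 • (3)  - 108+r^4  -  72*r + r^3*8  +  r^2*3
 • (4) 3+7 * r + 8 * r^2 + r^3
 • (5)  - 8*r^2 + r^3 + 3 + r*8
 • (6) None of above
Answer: 1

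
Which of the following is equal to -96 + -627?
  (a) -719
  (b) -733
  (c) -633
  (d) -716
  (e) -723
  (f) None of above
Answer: e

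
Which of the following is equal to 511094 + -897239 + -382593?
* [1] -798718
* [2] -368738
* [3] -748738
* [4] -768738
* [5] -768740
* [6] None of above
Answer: 4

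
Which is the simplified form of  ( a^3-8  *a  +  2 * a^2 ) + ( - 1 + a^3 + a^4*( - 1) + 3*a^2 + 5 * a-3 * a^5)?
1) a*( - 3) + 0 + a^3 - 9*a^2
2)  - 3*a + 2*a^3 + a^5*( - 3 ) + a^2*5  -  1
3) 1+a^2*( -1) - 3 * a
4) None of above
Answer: 4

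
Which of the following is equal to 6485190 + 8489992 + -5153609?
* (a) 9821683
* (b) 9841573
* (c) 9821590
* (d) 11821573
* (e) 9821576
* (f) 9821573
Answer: f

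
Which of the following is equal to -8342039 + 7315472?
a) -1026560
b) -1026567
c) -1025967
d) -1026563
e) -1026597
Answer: b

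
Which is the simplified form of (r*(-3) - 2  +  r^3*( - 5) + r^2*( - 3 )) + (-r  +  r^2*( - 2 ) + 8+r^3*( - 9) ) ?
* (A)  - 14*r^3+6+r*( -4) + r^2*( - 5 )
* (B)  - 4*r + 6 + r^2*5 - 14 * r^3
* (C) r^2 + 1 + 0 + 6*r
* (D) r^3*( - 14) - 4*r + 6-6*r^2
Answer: A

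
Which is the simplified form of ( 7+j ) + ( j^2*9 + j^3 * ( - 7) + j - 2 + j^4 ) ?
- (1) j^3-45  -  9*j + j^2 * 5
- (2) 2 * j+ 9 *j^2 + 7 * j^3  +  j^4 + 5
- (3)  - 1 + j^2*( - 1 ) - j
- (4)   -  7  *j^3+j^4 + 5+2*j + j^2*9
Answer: 4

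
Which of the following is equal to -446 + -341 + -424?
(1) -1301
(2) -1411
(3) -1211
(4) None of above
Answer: 3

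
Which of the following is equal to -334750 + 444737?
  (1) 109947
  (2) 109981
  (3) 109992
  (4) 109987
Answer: 4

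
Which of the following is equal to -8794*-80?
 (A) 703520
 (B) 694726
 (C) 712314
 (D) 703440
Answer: A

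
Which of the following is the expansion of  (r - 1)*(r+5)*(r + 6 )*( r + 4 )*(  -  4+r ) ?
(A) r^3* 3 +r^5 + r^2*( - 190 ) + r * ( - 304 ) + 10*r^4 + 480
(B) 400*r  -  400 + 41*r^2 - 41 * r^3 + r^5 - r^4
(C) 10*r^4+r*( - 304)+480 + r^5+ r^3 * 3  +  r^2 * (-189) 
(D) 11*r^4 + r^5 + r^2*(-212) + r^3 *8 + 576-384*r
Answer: A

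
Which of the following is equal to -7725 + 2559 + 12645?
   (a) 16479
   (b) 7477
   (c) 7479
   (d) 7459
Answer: c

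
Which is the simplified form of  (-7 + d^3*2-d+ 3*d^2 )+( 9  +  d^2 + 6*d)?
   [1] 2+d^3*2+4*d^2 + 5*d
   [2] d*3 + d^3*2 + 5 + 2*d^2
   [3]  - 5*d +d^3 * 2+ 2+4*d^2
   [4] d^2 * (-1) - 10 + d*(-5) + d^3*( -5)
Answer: 1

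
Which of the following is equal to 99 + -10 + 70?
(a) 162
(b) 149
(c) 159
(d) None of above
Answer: c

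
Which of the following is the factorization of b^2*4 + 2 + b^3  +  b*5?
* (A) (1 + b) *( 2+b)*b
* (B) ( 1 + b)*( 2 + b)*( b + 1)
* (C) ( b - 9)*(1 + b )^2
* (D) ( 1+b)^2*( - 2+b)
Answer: B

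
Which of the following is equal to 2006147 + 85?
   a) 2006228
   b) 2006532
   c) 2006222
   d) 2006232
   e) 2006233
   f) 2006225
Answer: d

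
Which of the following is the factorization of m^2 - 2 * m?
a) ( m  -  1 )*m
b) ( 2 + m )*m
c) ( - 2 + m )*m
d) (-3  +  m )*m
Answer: c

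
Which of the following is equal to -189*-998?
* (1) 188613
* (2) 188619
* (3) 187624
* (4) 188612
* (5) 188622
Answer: 5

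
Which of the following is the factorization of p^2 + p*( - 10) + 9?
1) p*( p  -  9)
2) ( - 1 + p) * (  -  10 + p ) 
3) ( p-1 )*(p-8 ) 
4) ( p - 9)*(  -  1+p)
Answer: 4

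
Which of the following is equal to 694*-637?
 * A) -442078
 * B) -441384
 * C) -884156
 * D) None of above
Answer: A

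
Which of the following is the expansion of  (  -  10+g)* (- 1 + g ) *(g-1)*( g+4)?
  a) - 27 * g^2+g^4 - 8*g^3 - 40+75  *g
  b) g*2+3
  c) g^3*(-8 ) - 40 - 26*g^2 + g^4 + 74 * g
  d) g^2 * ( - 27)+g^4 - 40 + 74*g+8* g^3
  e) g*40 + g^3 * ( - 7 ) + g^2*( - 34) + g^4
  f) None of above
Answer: f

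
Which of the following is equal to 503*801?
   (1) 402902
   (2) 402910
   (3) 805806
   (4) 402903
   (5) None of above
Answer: 4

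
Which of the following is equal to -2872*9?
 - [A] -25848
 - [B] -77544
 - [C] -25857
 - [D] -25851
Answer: A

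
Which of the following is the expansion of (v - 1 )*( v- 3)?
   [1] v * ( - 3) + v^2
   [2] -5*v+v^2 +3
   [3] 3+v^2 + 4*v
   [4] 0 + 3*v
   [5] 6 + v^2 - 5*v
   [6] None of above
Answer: 6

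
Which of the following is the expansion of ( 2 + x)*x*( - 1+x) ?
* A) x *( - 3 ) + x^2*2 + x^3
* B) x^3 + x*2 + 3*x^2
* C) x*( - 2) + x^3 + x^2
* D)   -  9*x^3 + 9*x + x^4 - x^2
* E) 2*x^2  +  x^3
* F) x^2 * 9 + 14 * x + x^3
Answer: C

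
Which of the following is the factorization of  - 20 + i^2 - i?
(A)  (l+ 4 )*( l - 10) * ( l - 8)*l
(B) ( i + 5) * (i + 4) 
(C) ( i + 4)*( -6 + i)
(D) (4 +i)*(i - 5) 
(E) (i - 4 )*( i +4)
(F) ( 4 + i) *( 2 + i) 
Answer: D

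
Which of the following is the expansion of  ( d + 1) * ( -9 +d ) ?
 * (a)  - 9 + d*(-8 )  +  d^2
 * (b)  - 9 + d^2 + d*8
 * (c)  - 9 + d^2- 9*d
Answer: a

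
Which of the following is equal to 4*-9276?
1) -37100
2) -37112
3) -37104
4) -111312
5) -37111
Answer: 3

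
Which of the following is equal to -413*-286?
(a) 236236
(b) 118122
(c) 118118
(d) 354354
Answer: c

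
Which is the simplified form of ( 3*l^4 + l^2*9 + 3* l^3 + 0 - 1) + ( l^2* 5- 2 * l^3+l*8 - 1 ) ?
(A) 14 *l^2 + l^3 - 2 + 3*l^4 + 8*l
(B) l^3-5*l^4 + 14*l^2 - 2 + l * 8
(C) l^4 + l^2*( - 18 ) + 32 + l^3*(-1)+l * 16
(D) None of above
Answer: A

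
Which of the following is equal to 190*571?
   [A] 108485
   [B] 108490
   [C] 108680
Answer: B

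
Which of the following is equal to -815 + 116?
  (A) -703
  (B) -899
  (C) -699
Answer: C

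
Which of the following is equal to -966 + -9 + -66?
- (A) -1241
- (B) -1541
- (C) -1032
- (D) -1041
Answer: D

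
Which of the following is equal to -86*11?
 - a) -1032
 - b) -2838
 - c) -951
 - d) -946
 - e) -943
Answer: d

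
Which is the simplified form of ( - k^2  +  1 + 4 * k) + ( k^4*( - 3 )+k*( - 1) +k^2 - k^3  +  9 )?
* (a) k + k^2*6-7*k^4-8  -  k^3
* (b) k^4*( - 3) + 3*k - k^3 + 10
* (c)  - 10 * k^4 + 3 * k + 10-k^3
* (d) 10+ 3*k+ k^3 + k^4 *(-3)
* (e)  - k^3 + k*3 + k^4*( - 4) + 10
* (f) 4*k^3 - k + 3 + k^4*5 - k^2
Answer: b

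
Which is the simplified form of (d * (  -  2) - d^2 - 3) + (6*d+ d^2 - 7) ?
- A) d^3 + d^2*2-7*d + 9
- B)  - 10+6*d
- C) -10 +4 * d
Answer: C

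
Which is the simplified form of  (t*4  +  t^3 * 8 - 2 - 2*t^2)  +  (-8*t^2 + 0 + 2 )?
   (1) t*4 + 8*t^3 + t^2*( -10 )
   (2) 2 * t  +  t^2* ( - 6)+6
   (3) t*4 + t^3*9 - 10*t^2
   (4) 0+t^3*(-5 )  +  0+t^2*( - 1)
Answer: 1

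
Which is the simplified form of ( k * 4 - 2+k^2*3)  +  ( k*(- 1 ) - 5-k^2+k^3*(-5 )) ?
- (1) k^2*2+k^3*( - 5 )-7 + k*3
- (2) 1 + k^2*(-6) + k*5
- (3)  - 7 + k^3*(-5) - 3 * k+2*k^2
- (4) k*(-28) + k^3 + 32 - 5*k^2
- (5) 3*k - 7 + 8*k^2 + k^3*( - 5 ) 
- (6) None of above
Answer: 1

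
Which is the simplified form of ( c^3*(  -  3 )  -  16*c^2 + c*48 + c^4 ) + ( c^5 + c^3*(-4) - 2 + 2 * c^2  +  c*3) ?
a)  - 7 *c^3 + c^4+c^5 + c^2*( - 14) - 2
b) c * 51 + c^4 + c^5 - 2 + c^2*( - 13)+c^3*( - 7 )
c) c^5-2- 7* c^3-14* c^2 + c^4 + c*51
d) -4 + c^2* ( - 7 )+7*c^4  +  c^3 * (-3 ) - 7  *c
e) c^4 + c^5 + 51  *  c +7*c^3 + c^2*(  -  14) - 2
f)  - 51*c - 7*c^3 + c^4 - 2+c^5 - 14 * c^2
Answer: c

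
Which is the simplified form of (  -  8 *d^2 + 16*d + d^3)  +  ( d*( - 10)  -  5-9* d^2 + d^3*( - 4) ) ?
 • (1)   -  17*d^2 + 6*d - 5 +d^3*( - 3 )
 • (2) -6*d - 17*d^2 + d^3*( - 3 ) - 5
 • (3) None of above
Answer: 1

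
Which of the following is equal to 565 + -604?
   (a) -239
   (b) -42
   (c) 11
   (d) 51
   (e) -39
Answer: e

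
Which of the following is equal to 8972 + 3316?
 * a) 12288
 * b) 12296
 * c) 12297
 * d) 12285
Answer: a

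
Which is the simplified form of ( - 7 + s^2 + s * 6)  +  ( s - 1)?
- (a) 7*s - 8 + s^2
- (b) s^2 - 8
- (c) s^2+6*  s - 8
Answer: a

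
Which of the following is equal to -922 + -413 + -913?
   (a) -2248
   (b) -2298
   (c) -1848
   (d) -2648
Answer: a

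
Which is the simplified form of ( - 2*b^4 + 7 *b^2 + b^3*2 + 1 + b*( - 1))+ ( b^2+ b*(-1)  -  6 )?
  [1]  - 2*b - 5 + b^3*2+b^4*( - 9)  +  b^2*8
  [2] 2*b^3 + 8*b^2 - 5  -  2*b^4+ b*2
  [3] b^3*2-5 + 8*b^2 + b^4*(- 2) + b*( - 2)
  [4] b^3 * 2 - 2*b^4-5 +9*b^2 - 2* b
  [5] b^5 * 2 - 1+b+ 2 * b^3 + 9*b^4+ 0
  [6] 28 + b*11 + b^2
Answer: 3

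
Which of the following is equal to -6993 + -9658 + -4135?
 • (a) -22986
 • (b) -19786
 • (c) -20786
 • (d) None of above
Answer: c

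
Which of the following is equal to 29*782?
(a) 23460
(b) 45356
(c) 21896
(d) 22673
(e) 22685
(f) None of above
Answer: f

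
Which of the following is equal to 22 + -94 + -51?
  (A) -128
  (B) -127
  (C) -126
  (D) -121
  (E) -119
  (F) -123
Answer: F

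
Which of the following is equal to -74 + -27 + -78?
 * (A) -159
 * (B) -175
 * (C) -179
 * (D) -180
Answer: C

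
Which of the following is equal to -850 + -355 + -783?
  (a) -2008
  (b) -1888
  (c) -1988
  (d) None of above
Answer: c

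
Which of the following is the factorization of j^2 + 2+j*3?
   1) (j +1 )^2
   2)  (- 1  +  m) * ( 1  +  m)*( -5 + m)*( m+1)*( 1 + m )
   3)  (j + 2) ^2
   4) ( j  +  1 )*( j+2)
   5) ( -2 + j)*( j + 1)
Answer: 4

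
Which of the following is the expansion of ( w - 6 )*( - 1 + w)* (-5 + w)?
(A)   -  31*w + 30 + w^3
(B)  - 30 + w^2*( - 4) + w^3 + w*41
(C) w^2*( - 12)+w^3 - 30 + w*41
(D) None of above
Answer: C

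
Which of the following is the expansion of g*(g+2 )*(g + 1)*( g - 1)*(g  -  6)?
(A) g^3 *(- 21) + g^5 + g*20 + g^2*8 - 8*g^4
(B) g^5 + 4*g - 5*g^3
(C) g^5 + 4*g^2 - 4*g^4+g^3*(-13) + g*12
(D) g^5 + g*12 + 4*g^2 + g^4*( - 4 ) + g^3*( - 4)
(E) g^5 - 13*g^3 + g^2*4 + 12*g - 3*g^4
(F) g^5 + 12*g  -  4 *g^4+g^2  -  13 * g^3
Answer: C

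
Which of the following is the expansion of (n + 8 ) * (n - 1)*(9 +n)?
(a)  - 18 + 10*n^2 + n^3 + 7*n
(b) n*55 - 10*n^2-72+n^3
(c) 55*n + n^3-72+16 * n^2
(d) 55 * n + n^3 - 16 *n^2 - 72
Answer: c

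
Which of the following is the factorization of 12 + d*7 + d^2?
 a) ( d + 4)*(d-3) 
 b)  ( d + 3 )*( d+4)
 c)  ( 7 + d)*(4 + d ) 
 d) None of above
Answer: b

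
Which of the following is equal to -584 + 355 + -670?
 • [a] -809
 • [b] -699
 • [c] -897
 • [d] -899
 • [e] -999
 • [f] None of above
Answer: d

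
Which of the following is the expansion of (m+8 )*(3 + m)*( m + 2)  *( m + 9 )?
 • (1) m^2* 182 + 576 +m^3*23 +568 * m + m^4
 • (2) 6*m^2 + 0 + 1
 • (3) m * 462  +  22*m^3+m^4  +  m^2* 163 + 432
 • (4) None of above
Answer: 3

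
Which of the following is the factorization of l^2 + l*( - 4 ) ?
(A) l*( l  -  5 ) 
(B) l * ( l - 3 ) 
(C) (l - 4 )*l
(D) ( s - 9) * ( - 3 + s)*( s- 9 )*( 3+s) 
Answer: C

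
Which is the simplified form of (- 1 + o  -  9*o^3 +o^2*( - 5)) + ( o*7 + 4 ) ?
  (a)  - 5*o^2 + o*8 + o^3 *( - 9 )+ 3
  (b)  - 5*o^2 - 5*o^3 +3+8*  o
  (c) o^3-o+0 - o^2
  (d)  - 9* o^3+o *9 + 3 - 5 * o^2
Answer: a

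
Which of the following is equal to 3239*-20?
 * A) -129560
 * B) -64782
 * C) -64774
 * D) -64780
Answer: D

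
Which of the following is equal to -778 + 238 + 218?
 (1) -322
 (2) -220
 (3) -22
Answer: 1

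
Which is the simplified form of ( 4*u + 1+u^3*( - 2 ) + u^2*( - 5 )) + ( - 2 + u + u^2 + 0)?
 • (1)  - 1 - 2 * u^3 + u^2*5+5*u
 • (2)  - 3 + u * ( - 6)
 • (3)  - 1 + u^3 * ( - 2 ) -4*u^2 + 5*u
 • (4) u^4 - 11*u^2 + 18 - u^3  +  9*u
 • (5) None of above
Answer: 3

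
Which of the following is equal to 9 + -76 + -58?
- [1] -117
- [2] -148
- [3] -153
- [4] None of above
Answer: 4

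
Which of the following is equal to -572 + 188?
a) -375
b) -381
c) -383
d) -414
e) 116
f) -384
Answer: f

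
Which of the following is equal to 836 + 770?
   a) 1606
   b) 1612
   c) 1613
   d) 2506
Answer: a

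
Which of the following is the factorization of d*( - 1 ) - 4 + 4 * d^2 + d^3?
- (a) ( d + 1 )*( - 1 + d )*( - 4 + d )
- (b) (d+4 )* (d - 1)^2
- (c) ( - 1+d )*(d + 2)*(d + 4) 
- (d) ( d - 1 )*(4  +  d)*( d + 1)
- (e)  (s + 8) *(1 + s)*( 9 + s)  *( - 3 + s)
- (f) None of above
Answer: d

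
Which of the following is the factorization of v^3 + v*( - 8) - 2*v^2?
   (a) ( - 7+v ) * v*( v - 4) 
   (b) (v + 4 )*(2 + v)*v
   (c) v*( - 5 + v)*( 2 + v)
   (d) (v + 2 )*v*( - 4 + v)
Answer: d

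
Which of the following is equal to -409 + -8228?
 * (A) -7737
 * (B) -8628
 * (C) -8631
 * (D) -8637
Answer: D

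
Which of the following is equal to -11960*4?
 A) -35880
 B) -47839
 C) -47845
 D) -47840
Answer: D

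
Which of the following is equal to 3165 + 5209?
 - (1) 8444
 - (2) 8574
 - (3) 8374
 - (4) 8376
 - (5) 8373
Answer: 3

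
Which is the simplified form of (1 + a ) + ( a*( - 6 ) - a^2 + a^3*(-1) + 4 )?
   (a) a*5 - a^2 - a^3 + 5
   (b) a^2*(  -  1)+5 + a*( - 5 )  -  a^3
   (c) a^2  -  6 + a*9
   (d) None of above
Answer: b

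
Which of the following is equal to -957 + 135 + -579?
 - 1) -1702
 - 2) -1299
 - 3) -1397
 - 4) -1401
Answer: 4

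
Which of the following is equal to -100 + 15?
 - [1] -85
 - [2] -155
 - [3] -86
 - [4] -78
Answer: 1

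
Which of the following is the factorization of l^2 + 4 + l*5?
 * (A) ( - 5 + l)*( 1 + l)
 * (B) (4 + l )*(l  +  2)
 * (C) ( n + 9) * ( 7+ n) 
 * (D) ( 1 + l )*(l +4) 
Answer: D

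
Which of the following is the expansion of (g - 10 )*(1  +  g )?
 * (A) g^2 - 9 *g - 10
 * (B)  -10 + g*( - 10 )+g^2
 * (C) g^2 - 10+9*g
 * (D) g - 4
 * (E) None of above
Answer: A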